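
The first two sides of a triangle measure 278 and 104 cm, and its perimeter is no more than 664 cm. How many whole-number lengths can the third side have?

Triangle inequality: 174 < x < 382. Perimeter ≤ 664 gives x ≤ 664 − 278 − 104 = 282.
So 174 < x ≤ 282; integers 175 through 282: 108 values.

108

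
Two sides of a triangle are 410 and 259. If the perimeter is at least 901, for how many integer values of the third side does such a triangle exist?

Triangle inequality: 151 < x < 669. Perimeter ≥ 901 gives x ≥ 901 − 410 − 259 = 232.
So 232 ≤ x < 669; integers 232 through 668: 437 values.

437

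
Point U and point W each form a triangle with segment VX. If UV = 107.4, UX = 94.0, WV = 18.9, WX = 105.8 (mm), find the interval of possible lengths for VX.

86.9 < VX < 124.7

From triangle UVX: |107.4 − 94.0| < VX < 107.4 + 94.0, i.e. 13.4 < VX < 201.4.
From triangle WVX: 86.9 < VX < 124.7.
Both must hold, so VX lies in the intersection.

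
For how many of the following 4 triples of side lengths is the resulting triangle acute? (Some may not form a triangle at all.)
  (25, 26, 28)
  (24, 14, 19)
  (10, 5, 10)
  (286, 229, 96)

2

(25,26,28): 25²+26² = 1301 > 784 = 28² → acute
(24,14,19): 14²+19² = 557 < 576 = 24² → obtuse
(10,5,10): 5²+10² = 125 > 100 = 10² → acute
(286,229,96): 96²+229² = 61657 < 81796 = 286² → obtuse
2 of the 4 are acute.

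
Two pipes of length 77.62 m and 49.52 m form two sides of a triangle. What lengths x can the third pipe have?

28.10 < x < 127.14 (m)

By the triangle inequality, x must be less than 77.62 + 49.52 = 127.14 and greater than |77.62 − 49.52| = 28.10.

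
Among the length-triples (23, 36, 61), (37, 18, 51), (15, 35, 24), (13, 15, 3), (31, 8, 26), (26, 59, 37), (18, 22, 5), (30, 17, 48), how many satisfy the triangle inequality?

6

(23,36,61): 23+36 ≤ 61 → not valid
(18,37,51): 18+37 > 51 → valid
(15,24,35): 15+24 > 35 → valid
(3,13,15): 3+13 > 15 → valid
(8,26,31): 8+26 > 31 → valid
(26,37,59): 26+37 > 59 → valid
(5,18,22): 5+18 > 22 → valid
(17,30,48): 17+30 ≤ 48 → not valid
6 of the 8 triples form a triangle.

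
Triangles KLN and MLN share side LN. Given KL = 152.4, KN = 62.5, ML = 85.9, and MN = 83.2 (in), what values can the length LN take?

89.9 < LN < 169.1

From triangle KLN: |152.4 − 62.5| < LN < 152.4 + 62.5, i.e. 89.9 < LN < 214.9.
From triangle MLN: 2.7 < LN < 169.1.
Both must hold, so LN lies in the intersection.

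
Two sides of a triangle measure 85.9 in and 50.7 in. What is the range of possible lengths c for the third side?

35.2 < c < 136.6 (in)

By the triangle inequality, c must be less than 85.9 + 50.7 = 136.6 and greater than |85.9 − 50.7| = 35.2.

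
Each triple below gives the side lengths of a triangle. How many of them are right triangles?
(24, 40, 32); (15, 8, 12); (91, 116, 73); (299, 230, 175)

(24,40,32): 24²+32² = 1600 = 40² → right
(15,8,12): 8²+12² = 208 < 225 = 15² → obtuse
(91,116,73): 73²+91² = 13610 > 13456 = 116² → acute
(299,230,175): 175²+230² = 83525 < 89401 = 299² → obtuse
1 of the 4 is right.

1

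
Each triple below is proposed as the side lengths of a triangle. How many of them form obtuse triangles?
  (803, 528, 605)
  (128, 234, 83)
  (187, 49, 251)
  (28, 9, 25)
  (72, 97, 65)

1

(803,528,605): 528²+605² = 644809 = 803² → right
(128,234,83): 83+128 ≤ 234, not a triangle
(187,49,251): 49+187 ≤ 251, not a triangle
(28,9,25): 9²+25² = 706 < 784 = 28² → obtuse
(72,97,65): 65²+72² = 9409 = 97² → right
1 of the 5 is obtuse.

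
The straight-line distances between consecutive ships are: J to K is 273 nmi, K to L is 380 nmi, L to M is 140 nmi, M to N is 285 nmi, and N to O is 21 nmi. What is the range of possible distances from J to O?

The maximum is all hops collinear in one direction: 273 + 380 + 140 + 285 + 21 = 1099.
The longest hop is 380; the others sum to 719. Since 380 ≤ 719, the path can fold back on itself completely, so the minimum distance is 0.

0 ≤ JO ≤ 1099 nmi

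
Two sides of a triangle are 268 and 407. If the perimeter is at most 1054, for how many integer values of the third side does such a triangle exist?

Triangle inequality: 139 < x < 675. Perimeter ≤ 1054 gives x ≤ 1054 − 268 − 407 = 379.
So 139 < x ≤ 379; integers 140 through 379: 240 values.

240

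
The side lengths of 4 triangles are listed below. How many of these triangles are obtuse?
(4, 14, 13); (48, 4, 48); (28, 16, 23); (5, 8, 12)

2

(4,14,13): 4²+13² = 185 < 196 = 14² → obtuse
(48,4,48): 4²+48² = 2320 > 2304 = 48² → acute
(28,16,23): 16²+23² = 785 > 784 = 28² → acute
(5,8,12): 5²+8² = 89 < 144 = 12² → obtuse
2 of the 4 are obtuse.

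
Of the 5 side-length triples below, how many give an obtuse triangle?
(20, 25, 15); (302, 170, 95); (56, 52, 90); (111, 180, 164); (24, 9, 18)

2

(20,25,15): 15²+20² = 625 = 25² → right
(302,170,95): 95+170 ≤ 302, not a triangle
(56,52,90): 52²+56² = 5840 < 8100 = 90² → obtuse
(111,180,164): 111²+164² = 39217 > 32400 = 180² → acute
(24,9,18): 9²+18² = 405 < 576 = 24² → obtuse
2 of the 5 are obtuse.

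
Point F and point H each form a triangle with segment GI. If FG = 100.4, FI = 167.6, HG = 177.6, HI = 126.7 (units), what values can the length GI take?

67.2 < GI < 268.0

From triangle FGI: |100.4 − 167.6| < GI < 100.4 + 167.6, i.e. 67.2 < GI < 268.0.
From triangle HGI: 50.9 < GI < 304.3.
Both must hold, so GI lies in the intersection.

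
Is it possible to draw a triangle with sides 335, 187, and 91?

The longest side is 335, but the other two sum to only 278.
278 < 335, so the triangle inequality fails.

No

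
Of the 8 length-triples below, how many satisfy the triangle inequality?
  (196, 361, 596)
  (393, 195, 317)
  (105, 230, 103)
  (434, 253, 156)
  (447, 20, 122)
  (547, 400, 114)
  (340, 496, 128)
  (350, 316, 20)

1

(196,361,596): 196+361 ≤ 596 → not valid
(195,317,393): 195+317 > 393 → valid
(103,105,230): 103+105 ≤ 230 → not valid
(156,253,434): 156+253 ≤ 434 → not valid
(20,122,447): 20+122 ≤ 447 → not valid
(114,400,547): 114+400 ≤ 547 → not valid
(128,340,496): 128+340 ≤ 496 → not valid
(20,316,350): 20+316 ≤ 350 → not valid
1 of the 8 triples forms a triangle.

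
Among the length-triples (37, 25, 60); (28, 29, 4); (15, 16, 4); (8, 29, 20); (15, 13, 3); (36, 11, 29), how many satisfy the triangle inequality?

5

(25,37,60): 25+37 > 60 → valid
(4,28,29): 4+28 > 29 → valid
(4,15,16): 4+15 > 16 → valid
(8,20,29): 8+20 ≤ 29 → not valid
(3,13,15): 3+13 > 15 → valid
(11,29,36): 11+29 > 36 → valid
5 of the 6 triples form a triangle.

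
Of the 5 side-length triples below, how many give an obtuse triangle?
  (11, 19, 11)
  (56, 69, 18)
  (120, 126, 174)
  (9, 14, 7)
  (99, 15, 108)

4

(11,19,11): 11²+11² = 242 < 361 = 19² → obtuse
(56,69,18): 18²+56² = 3460 < 4761 = 69² → obtuse
(120,126,174): 120²+126² = 30276 = 174² → right
(9,14,7): 7²+9² = 130 < 196 = 14² → obtuse
(99,15,108): 15²+99² = 10026 < 11664 = 108² → obtuse
4 of the 5 are obtuse.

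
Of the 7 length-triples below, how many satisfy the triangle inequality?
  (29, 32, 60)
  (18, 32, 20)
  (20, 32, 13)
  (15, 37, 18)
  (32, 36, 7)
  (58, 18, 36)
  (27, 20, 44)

5

(29,32,60): 29+32 > 60 → valid
(18,20,32): 18+20 > 32 → valid
(13,20,32): 13+20 > 32 → valid
(15,18,37): 15+18 ≤ 37 → not valid
(7,32,36): 7+32 > 36 → valid
(18,36,58): 18+36 ≤ 58 → not valid
(20,27,44): 20+27 > 44 → valid
5 of the 7 triples form a triangle.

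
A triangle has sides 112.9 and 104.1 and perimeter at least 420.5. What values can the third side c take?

203.5 ≤ c < 217.0

Triangle inequality alone gives 8.8 < c < 217.0.
The perimeter condition gives c ≥ 420.5 − 112.9 − 104.1 = 203.5.
Intersecting the two: 203.5 ≤ c < 217.0.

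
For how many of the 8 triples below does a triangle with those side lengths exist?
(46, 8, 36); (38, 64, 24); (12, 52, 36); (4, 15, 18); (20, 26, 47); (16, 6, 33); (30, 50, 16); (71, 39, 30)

(8,36,46): 8+36 ≤ 46 → not valid
(24,38,64): 24+38 ≤ 64 → not valid
(12,36,52): 12+36 ≤ 52 → not valid
(4,15,18): 4+15 > 18 → valid
(20,26,47): 20+26 ≤ 47 → not valid
(6,16,33): 6+16 ≤ 33 → not valid
(16,30,50): 16+30 ≤ 50 → not valid
(30,39,71): 30+39 ≤ 71 → not valid
1 of the 8 triples forms a triangle.

1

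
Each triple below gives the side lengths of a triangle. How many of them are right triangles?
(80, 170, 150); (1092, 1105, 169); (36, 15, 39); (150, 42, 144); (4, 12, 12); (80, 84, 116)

(80,170,150): 80²+150² = 28900 = 170² → right
(1092,1105,169): 169²+1092² = 1221025 = 1105² → right
(36,15,39): 15²+36² = 1521 = 39² → right
(150,42,144): 42²+144² = 22500 = 150² → right
(4,12,12): 4²+12² = 160 > 144 = 12² → acute
(80,84,116): 80²+84² = 13456 = 116² → right
5 of the 6 are right.

5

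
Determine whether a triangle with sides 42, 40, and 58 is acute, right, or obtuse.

right

Compare the square of the longest side to the sum of squares of the other two: 40² + 42² = 3364 = 58².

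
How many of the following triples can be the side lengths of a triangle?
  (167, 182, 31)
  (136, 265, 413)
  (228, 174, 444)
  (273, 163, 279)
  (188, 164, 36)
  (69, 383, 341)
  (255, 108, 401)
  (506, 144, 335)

(31,167,182): 31+167 > 182 → valid
(136,265,413): 136+265 ≤ 413 → not valid
(174,228,444): 174+228 ≤ 444 → not valid
(163,273,279): 163+273 > 279 → valid
(36,164,188): 36+164 > 188 → valid
(69,341,383): 69+341 > 383 → valid
(108,255,401): 108+255 ≤ 401 → not valid
(144,335,506): 144+335 ≤ 506 → not valid
4 of the 8 triples form a triangle.

4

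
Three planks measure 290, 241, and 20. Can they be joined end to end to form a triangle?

The longest side is 290, but the other two sum to only 261.
261 < 290, so the triangle inequality fails.

No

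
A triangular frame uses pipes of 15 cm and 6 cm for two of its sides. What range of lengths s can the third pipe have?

9 < s < 21

By the triangle inequality, s must be less than 15 + 6 = 21 and greater than |15 − 6| = 9.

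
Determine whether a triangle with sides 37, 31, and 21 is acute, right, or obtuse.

Compare the square of the longest side to the sum of squares of the other two: 21² + 31² = 1402 > 1369 = 37².

acute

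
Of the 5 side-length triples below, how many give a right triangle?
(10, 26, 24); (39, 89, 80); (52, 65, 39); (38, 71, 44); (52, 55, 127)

(10,26,24): 10²+24² = 676 = 26² → right
(39,89,80): 39²+80² = 7921 = 89² → right
(52,65,39): 39²+52² = 4225 = 65² → right
(38,71,44): 38²+44² = 3380 < 5041 = 71² → obtuse
(52,55,127): 52+55 ≤ 127, not a triangle
3 of the 5 are right.

3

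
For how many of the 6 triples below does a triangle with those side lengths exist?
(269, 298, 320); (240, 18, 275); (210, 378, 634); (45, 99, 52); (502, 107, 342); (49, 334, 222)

1

(269,298,320): 269+298 > 320 → valid
(18,240,275): 18+240 ≤ 275 → not valid
(210,378,634): 210+378 ≤ 634 → not valid
(45,52,99): 45+52 ≤ 99 → not valid
(107,342,502): 107+342 ≤ 502 → not valid
(49,222,334): 49+222 ≤ 334 → not valid
1 of the 6 triples forms a triangle.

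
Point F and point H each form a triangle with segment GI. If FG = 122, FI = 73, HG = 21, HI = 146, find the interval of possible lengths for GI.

From triangle FGI: |122 − 73| < GI < 122 + 73, i.e. 49 < GI < 195.
From triangle HGI: 125 < GI < 167.
Both must hold, so GI lies in the intersection.

125 < GI < 167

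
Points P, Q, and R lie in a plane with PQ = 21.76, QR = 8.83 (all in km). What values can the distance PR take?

By the triangle inequality, |21.76 − 8.83| ≤ PR ≤ 21.76 + 8.83.

12.93 ≤ PR ≤ 30.59 km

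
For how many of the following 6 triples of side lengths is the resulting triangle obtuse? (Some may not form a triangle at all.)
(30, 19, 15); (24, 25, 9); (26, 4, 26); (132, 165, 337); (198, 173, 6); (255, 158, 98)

(30,19,15): 15²+19² = 586 < 900 = 30² → obtuse
(24,25,9): 9²+24² = 657 > 625 = 25² → acute
(26,4,26): 4²+26² = 692 > 676 = 26² → acute
(132,165,337): 132+165 ≤ 337, not a triangle
(198,173,6): 6+173 ≤ 198, not a triangle
(255,158,98): 98²+158² = 34568 < 65025 = 255² → obtuse
2 of the 6 are obtuse.

2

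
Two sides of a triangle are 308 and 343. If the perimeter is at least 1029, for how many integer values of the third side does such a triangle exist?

273

Triangle inequality: 35 < x < 651. Perimeter ≥ 1029 gives x ≥ 1029 − 308 − 343 = 378.
So 378 ≤ x < 651; integers 378 through 650: 273 values.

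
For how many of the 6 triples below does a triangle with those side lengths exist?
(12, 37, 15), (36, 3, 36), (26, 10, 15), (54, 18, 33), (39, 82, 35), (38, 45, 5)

1

(12,15,37): 12+15 ≤ 37 → not valid
(3,36,36): 3+36 > 36 → valid
(10,15,26): 10+15 ≤ 26 → not valid
(18,33,54): 18+33 ≤ 54 → not valid
(35,39,82): 35+39 ≤ 82 → not valid
(5,38,45): 5+38 ≤ 45 → not valid
1 of the 6 triples forms a triangle.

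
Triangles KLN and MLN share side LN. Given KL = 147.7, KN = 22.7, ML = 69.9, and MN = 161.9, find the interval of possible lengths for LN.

From triangle KLN: |147.7 − 22.7| < LN < 147.7 + 22.7, i.e. 125.0 < LN < 170.4.
From triangle MLN: 92.0 < LN < 231.8.
Both must hold, so LN lies in the intersection.

125.0 < LN < 170.4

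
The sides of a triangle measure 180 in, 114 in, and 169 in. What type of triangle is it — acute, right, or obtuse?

Compare the square of the longest side to the sum of squares of the other two: 114² + 169² = 41557 > 32400 = 180².

acute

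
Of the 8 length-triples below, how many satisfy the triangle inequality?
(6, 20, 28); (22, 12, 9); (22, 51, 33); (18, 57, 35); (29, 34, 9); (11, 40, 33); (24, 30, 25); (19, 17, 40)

(6,20,28): 6+20 ≤ 28 → not valid
(9,12,22): 9+12 ≤ 22 → not valid
(22,33,51): 22+33 > 51 → valid
(18,35,57): 18+35 ≤ 57 → not valid
(9,29,34): 9+29 > 34 → valid
(11,33,40): 11+33 > 40 → valid
(24,25,30): 24+25 > 30 → valid
(17,19,40): 17+19 ≤ 40 → not valid
4 of the 8 triples form a triangle.

4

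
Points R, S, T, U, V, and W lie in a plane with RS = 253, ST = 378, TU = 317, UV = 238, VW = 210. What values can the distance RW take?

The maximum is all hops collinear in one direction: 253 + 378 + 317 + 238 + 210 = 1396.
The longest hop is 378; the others sum to 1018. Since 378 ≤ 1018, the path can fold back on itself completely, so the minimum distance is 0.

0 ≤ RW ≤ 1396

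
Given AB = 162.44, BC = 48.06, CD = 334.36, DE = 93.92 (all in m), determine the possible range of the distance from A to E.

29.94 ≤ AE ≤ 638.78 m

The maximum is all hops collinear in one direction: 162.44 + 48.06 + 334.36 + 93.92 = 638.78.
The longest hop is 334.36; the others sum to 304.42. Folding the others back against it leaves at least 334.36 − 304.42 = 29.94.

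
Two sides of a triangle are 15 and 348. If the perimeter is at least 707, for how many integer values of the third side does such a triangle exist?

Triangle inequality: 333 < x < 363. Perimeter ≥ 707 gives x ≥ 707 − 15 − 348 = 344.
So 344 ≤ x < 363; integers 344 through 362: 19 values.

19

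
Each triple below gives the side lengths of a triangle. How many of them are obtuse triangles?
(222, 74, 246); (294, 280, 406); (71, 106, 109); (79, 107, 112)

1

(222,74,246): 74²+222² = 54760 < 60516 = 246² → obtuse
(294,280,406): 280²+294² = 164836 = 406² → right
(71,106,109): 71²+106² = 16277 > 11881 = 109² → acute
(79,107,112): 79²+107² = 17690 > 12544 = 112² → acute
1 of the 4 is obtuse.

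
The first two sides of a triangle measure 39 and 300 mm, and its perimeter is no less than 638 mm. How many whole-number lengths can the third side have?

40

Triangle inequality: 261 < x < 339. Perimeter ≥ 638 gives x ≥ 638 − 39 − 300 = 299.
So 299 ≤ x < 339; integers 299 through 338: 40 values.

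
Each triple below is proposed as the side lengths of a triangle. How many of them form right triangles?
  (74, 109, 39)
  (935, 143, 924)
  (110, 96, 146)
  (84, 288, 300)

3

(74,109,39): 39²+74² = 6997 < 11881 = 109² → obtuse
(935,143,924): 143²+924² = 874225 = 935² → right
(110,96,146): 96²+110² = 21316 = 146² → right
(84,288,300): 84²+288² = 90000 = 300² → right
3 of the 4 are right.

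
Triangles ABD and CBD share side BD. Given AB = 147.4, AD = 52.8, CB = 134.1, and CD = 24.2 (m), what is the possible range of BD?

109.9 < BD < 158.3

From triangle ABD: |147.4 − 52.8| < BD < 147.4 + 52.8, i.e. 94.6 < BD < 200.2.
From triangle CBD: 109.9 < BD < 158.3.
Both must hold, so BD lies in the intersection.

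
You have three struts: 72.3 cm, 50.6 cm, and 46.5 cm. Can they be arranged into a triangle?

The longest side is 72.3, and the other two sum to 97.1.
Since 97.1 > 72.3, the triangle inequality holds.

Yes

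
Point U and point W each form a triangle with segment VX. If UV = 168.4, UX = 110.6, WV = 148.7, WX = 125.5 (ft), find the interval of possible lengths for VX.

57.8 < VX < 274.2

From triangle UVX: |168.4 − 110.6| < VX < 168.4 + 110.6, i.e. 57.8 < VX < 279.0.
From triangle WVX: 23.2 < VX < 274.2.
Both must hold, so VX lies in the intersection.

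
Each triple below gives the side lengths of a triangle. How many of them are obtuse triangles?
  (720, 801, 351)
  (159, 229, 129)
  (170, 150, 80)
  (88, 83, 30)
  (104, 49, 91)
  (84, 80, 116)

(720,801,351): 351²+720² = 641601 = 801² → right
(159,229,129): 129²+159² = 41922 < 52441 = 229² → obtuse
(170,150,80): 80²+150² = 28900 = 170² → right
(88,83,30): 30²+83² = 7789 > 7744 = 88² → acute
(104,49,91): 49²+91² = 10682 < 10816 = 104² → obtuse
(84,80,116): 80²+84² = 13456 = 116² → right
2 of the 6 are obtuse.

2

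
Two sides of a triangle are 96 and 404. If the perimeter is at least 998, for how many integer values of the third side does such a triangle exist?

Triangle inequality: 308 < x < 500. Perimeter ≥ 998 gives x ≥ 998 − 96 − 404 = 498.
So 498 ≤ x < 500; integers 498 through 499: 2 values.

2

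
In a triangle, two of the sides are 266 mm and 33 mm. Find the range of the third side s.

By the triangle inequality, s must be less than 266 + 33 = 299 and greater than |266 − 33| = 233.

233 < s < 299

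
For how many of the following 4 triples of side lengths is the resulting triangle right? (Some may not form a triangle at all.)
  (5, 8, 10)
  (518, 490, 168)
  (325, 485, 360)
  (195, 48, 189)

(5,8,10): 5²+8² = 89 < 100 = 10² → obtuse
(518,490,168): 168²+490² = 268324 = 518² → right
(325,485,360): 325²+360² = 235225 = 485² → right
(195,48,189): 48²+189² = 38025 = 195² → right
3 of the 4 are right.

3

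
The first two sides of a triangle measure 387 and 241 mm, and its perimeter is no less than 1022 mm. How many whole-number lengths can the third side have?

234

Triangle inequality: 146 < x < 628. Perimeter ≥ 1022 gives x ≥ 1022 − 387 − 241 = 394.
So 394 ≤ x < 628; integers 394 through 627: 234 values.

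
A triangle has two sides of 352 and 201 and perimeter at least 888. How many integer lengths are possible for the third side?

Triangle inequality: 151 < x < 553. Perimeter ≥ 888 gives x ≥ 888 − 352 − 201 = 335.
So 335 ≤ x < 553; integers 335 through 552: 218 values.

218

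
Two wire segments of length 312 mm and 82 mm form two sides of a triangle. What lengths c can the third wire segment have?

230 < c < 394 (mm)

By the triangle inequality, c must be less than 312 + 82 = 394 and greater than |312 − 82| = 230.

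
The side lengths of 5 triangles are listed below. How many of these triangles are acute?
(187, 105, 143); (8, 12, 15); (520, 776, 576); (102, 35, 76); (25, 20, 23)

(187,105,143): 105²+143² = 31474 < 34969 = 187² → obtuse
(8,12,15): 8²+12² = 208 < 225 = 15² → obtuse
(520,776,576): 520²+576² = 602176 = 776² → right
(102,35,76): 35²+76² = 7001 < 10404 = 102² → obtuse
(25,20,23): 20²+23² = 929 > 625 = 25² → acute
1 of the 5 is acute.

1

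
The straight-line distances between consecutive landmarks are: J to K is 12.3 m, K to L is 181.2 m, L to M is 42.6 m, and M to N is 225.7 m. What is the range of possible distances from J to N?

0 ≤ JN ≤ 461.8 m

The maximum is all hops collinear in one direction: 12.3 + 181.2 + 42.6 + 225.7 = 461.8.
The longest hop is 225.7; the others sum to 236.1. Since 225.7 ≤ 236.1, the path can fold back on itself completely, so the minimum distance is 0.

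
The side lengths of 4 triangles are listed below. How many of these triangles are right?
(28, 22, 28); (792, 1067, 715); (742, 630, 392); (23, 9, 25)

(28,22,28): 22²+28² = 1268 > 784 = 28² → acute
(792,1067,715): 715²+792² = 1138489 = 1067² → right
(742,630,392): 392²+630² = 550564 = 742² → right
(23,9,25): 9²+23² = 610 < 625 = 25² → obtuse
2 of the 4 are right.

2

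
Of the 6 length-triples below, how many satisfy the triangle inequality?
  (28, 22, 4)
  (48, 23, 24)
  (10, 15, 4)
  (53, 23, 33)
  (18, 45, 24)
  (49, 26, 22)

(4,22,28): 4+22 ≤ 28 → not valid
(23,24,48): 23+24 ≤ 48 → not valid
(4,10,15): 4+10 ≤ 15 → not valid
(23,33,53): 23+33 > 53 → valid
(18,24,45): 18+24 ≤ 45 → not valid
(22,26,49): 22+26 ≤ 49 → not valid
1 of the 6 triples forms a triangle.

1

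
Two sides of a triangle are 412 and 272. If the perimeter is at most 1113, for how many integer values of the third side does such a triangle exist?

Triangle inequality: 140 < x < 684. Perimeter ≤ 1113 gives x ≤ 1113 − 412 − 272 = 429.
So 140 < x ≤ 429; integers 141 through 429: 289 values.

289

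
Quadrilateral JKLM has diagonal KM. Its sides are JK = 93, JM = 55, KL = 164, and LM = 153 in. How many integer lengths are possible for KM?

109

From triangle JKM: 38 < KM < 148.
From triangle LKM: 11 < KM < 317.
Intersection: 38 < KM < 148, so integers 39 through 147: 109 values.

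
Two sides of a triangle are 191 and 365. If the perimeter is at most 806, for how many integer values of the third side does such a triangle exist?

76

Triangle inequality: 174 < x < 556. Perimeter ≤ 806 gives x ≤ 806 − 191 − 365 = 250.
So 174 < x ≤ 250; integers 175 through 250: 76 values.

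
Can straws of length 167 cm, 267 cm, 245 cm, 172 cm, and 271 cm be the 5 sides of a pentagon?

Yes

A pentagon exists iff every side is shorter than the sum of the others — equivalently, the longest side is less than the sum of the rest.
Longest side 271 < 851 (sum of the remaining 4), so yes.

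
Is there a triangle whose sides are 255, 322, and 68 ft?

The longest side is 322, and the other two sum to 323.
Since 323 > 322, the triangle inequality holds.

Yes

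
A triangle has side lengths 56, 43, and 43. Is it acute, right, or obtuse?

Compare the square of the longest side to the sum of squares of the other two: 43² + 43² = 3698 > 3136 = 56².

acute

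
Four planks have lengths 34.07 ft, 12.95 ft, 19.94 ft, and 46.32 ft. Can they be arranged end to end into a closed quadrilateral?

Yes

A quadrilateral exists iff every side is shorter than the sum of the others — equivalently, the longest side is less than the sum of the rest.
Longest side 46.32 < 66.96 (sum of the remaining 3), so yes.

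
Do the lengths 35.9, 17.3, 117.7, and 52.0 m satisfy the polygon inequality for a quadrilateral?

For a quadrilateral, each side must be shorter than the sum of the others.
Here the longest side is 117.7, but the remaining 3 sides sum to only 105.2.

No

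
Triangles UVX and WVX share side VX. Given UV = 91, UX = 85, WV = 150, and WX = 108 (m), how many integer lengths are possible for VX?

From triangle UVX: 6 < VX < 176.
From triangle WVX: 42 < VX < 258.
Intersection: 42 < VX < 176, so integers 43 through 175: 133 values.

133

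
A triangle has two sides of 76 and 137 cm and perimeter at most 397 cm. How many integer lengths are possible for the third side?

Triangle inequality: 61 < x < 213. Perimeter ≤ 397 gives x ≤ 397 − 76 − 137 = 184.
So 61 < x ≤ 184; integers 62 through 184: 123 values.

123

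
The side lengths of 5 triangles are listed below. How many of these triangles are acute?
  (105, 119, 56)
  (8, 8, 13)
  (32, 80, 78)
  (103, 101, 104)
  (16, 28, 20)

(105,119,56): 56²+105² = 14161 = 119² → right
(8,8,13): 8²+8² = 128 < 169 = 13² → obtuse
(32,80,78): 32²+78² = 7108 > 6400 = 80² → acute
(103,101,104): 101²+103² = 20810 > 10816 = 104² → acute
(16,28,20): 16²+20² = 656 < 784 = 28² → obtuse
2 of the 5 are acute.

2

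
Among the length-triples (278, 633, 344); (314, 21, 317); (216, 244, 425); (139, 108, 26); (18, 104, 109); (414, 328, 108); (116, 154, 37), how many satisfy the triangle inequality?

(278,344,633): 278+344 ≤ 633 → not valid
(21,314,317): 21+314 > 317 → valid
(216,244,425): 216+244 > 425 → valid
(26,108,139): 26+108 ≤ 139 → not valid
(18,104,109): 18+104 > 109 → valid
(108,328,414): 108+328 > 414 → valid
(37,116,154): 37+116 ≤ 154 → not valid
4 of the 7 triples form a triangle.

4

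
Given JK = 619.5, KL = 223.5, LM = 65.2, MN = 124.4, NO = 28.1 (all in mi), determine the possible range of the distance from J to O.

The maximum is all hops collinear in one direction: 619.5 + 223.5 + 65.2 + 124.4 + 28.1 = 1060.7.
The longest hop is 619.5; the others sum to 441.2. Folding the others back against it leaves at least 619.5 − 441.2 = 178.3.

178.3 ≤ JO ≤ 1060.7 mi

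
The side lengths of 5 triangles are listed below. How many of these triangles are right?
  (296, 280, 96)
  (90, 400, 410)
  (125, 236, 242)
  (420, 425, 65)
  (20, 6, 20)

(296,280,96): 96²+280² = 87616 = 296² → right
(90,400,410): 90²+400² = 168100 = 410² → right
(125,236,242): 125²+236² = 71321 > 58564 = 242² → acute
(420,425,65): 65²+420² = 180625 = 425² → right
(20,6,20): 6²+20² = 436 > 400 = 20² → acute
3 of the 5 are right.

3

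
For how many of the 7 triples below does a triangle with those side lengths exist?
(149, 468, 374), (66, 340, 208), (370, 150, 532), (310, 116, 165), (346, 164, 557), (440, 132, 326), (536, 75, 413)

2

(149,374,468): 149+374 > 468 → valid
(66,208,340): 66+208 ≤ 340 → not valid
(150,370,532): 150+370 ≤ 532 → not valid
(116,165,310): 116+165 ≤ 310 → not valid
(164,346,557): 164+346 ≤ 557 → not valid
(132,326,440): 132+326 > 440 → valid
(75,413,536): 75+413 ≤ 536 → not valid
2 of the 7 triples form a triangle.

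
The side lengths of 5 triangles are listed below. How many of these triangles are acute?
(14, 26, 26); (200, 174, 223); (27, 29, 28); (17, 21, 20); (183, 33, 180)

4

(14,26,26): 14²+26² = 872 > 676 = 26² → acute
(200,174,223): 174²+200² = 70276 > 49729 = 223² → acute
(27,29,28): 27²+28² = 1513 > 841 = 29² → acute
(17,21,20): 17²+20² = 689 > 441 = 21² → acute
(183,33,180): 33²+180² = 33489 = 183² → right
4 of the 5 are acute.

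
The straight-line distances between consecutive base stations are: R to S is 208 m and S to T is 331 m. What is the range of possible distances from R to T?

By the triangle inequality, |208 − 331| ≤ RT ≤ 208 + 331.

123 ≤ RT ≤ 539 m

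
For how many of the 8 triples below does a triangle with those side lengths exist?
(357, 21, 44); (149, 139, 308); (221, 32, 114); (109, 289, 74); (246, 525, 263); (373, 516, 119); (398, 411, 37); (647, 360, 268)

(21,44,357): 21+44 ≤ 357 → not valid
(139,149,308): 139+149 ≤ 308 → not valid
(32,114,221): 32+114 ≤ 221 → not valid
(74,109,289): 74+109 ≤ 289 → not valid
(246,263,525): 246+263 ≤ 525 → not valid
(119,373,516): 119+373 ≤ 516 → not valid
(37,398,411): 37+398 > 411 → valid
(268,360,647): 268+360 ≤ 647 → not valid
1 of the 8 triples forms a triangle.

1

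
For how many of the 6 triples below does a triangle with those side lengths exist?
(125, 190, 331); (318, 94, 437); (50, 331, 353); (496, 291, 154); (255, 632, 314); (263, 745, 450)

1

(125,190,331): 125+190 ≤ 331 → not valid
(94,318,437): 94+318 ≤ 437 → not valid
(50,331,353): 50+331 > 353 → valid
(154,291,496): 154+291 ≤ 496 → not valid
(255,314,632): 255+314 ≤ 632 → not valid
(263,450,745): 263+450 ≤ 745 → not valid
1 of the 6 triples forms a triangle.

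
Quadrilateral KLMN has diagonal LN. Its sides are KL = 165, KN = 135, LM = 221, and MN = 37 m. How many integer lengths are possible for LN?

73

From triangle KLN: 30 < LN < 300.
From triangle MLN: 184 < LN < 258.
Intersection: 184 < LN < 258, so integers 185 through 257: 73 values.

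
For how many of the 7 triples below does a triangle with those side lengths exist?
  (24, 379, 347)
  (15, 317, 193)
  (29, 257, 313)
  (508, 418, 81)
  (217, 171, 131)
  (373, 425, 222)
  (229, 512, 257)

2

(24,347,379): 24+347 ≤ 379 → not valid
(15,193,317): 15+193 ≤ 317 → not valid
(29,257,313): 29+257 ≤ 313 → not valid
(81,418,508): 81+418 ≤ 508 → not valid
(131,171,217): 131+171 > 217 → valid
(222,373,425): 222+373 > 425 → valid
(229,257,512): 229+257 ≤ 512 → not valid
2 of the 7 triples form a triangle.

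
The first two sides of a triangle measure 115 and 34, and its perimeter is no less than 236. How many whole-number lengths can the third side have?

62

Triangle inequality: 81 < x < 149. Perimeter ≥ 236 gives x ≥ 236 − 115 − 34 = 87.
So 87 ≤ x < 149; integers 87 through 148: 62 values.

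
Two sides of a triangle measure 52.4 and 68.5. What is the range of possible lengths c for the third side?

16.1 < c < 120.9

By the triangle inequality, c must be less than 52.4 + 68.5 = 120.9 and greater than |52.4 − 68.5| = 16.1.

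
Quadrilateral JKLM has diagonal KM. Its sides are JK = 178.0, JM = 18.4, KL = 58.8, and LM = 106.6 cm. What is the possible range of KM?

From triangle JKM: |178.0 − 18.4| < KM < 178.0 + 18.4, i.e. 159.6 < KM < 196.4.
From triangle LKM: 47.8 < KM < 165.4.
Both must hold, so KM lies in the intersection.

159.6 < KM < 165.4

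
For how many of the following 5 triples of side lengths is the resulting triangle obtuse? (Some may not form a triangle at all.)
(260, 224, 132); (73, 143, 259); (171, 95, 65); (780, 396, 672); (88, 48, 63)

(260,224,132): 132²+224² = 67600 = 260² → right
(73,143,259): 73+143 ≤ 259, not a triangle
(171,95,65): 65+95 ≤ 171, not a triangle
(780,396,672): 396²+672² = 608400 = 780² → right
(88,48,63): 48²+63² = 6273 < 7744 = 88² → obtuse
1 of the 5 is obtuse.

1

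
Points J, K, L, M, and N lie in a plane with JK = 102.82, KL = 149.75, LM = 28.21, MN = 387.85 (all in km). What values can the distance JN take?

107.07 ≤ JN ≤ 668.63 km

The maximum is all hops collinear in one direction: 102.82 + 149.75 + 28.21 + 387.85 = 668.63.
The longest hop is 387.85; the others sum to 280.78. Folding the others back against it leaves at least 387.85 − 280.78 = 107.07.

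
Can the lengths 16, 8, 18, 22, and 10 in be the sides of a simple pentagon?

Yes

A pentagon exists iff every side is shorter than the sum of the others — equivalently, the longest side is less than the sum of the rest.
Longest side 22 < 52 (sum of the remaining 4), so yes.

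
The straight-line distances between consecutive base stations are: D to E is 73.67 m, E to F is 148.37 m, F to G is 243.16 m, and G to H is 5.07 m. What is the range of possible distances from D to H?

16.05 ≤ DH ≤ 470.27 m

The maximum is all hops collinear in one direction: 73.67 + 148.37 + 243.16 + 5.07 = 470.27.
The longest hop is 243.16; the others sum to 227.11. Folding the others back against it leaves at least 243.16 − 227.11 = 16.05.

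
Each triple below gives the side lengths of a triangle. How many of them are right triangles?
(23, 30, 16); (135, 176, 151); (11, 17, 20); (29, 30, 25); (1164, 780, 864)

(23,30,16): 16²+23² = 785 < 900 = 30² → obtuse
(135,176,151): 135²+151² = 41026 > 30976 = 176² → acute
(11,17,20): 11²+17² = 410 > 400 = 20² → acute
(29,30,25): 25²+29² = 1466 > 900 = 30² → acute
(1164,780,864): 780²+864² = 1354896 = 1164² → right
1 of the 5 is right.

1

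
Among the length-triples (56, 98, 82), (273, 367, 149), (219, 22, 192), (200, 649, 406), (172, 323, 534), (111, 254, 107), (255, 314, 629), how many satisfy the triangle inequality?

(56,82,98): 56+82 > 98 → valid
(149,273,367): 149+273 > 367 → valid
(22,192,219): 22+192 ≤ 219 → not valid
(200,406,649): 200+406 ≤ 649 → not valid
(172,323,534): 172+323 ≤ 534 → not valid
(107,111,254): 107+111 ≤ 254 → not valid
(255,314,629): 255+314 ≤ 629 → not valid
2 of the 7 triples form a triangle.

2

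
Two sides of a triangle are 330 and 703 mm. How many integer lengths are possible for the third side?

659

The third side lies in the open interval (373, 1033).
Integers from 374 to 1032 inclusive: 1032 − 374 + 1 = 659.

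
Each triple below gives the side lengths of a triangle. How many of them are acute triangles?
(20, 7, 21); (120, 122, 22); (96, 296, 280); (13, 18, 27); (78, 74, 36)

(20,7,21): 7²+20² = 449 > 441 = 21² → acute
(120,122,22): 22²+120² = 14884 = 122² → right
(96,296,280): 96²+280² = 87616 = 296² → right
(13,18,27): 13²+18² = 493 < 729 = 27² → obtuse
(78,74,36): 36²+74² = 6772 > 6084 = 78² → acute
2 of the 5 are acute.

2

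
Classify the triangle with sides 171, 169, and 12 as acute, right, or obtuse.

Compare the square of the longest side to the sum of squares of the other two: 12² + 169² = 28705 < 29241 = 171².

obtuse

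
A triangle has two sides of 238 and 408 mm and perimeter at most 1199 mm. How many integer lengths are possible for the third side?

383

Triangle inequality: 170 < x < 646. Perimeter ≤ 1199 gives x ≤ 1199 − 238 − 408 = 553.
So 170 < x ≤ 553; integers 171 through 553: 383 values.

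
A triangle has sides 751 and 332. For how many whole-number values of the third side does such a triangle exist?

663

The third side lies in the open interval (419, 1083).
Integers from 420 to 1082 inclusive: 1082 − 420 + 1 = 663.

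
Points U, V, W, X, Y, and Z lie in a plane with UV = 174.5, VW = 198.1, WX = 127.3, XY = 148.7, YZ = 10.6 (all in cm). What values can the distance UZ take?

The maximum is all hops collinear in one direction: 174.5 + 198.1 + 127.3 + 148.7 + 10.6 = 659.2.
The longest hop is 198.1; the others sum to 461.1. Since 198.1 ≤ 461.1, the path can fold back on itself completely, so the minimum distance is 0.

0 ≤ UZ ≤ 659.2 cm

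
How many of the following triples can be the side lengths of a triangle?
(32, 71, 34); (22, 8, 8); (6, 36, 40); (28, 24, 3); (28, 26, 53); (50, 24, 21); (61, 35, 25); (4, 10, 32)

(32,34,71): 32+34 ≤ 71 → not valid
(8,8,22): 8+8 ≤ 22 → not valid
(6,36,40): 6+36 > 40 → valid
(3,24,28): 3+24 ≤ 28 → not valid
(26,28,53): 26+28 > 53 → valid
(21,24,50): 21+24 ≤ 50 → not valid
(25,35,61): 25+35 ≤ 61 → not valid
(4,10,32): 4+10 ≤ 32 → not valid
2 of the 8 triples form a triangle.

2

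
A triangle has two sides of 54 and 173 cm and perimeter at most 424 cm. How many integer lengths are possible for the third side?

78

Triangle inequality: 119 < x < 227. Perimeter ≤ 424 gives x ≤ 424 − 54 − 173 = 197.
So 119 < x ≤ 197; integers 120 through 197: 78 values.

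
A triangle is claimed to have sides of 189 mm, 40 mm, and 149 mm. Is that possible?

The two shorter sides sum to 189, exactly equal to the longest side 189.
That gives only a degenerate (flat) triangle — the inequality must be strict.

No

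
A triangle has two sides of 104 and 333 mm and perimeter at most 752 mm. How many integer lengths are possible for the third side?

Triangle inequality: 229 < x < 437. Perimeter ≤ 752 gives x ≤ 752 − 104 − 333 = 315.
So 229 < x ≤ 315; integers 230 through 315: 86 values.

86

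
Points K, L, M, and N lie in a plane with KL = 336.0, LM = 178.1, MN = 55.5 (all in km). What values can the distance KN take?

The maximum is all hops collinear in one direction: 336.0 + 178.1 + 55.5 = 569.6.
The longest hop is 336.0; the others sum to 233.6. Folding the others back against it leaves at least 336.0 − 233.6 = 102.4.

102.4 ≤ KN ≤ 569.6 km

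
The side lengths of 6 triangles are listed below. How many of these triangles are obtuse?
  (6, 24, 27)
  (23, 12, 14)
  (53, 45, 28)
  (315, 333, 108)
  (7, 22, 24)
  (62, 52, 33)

4

(6,24,27): 6²+24² = 612 < 729 = 27² → obtuse
(23,12,14): 12²+14² = 340 < 529 = 23² → obtuse
(53,45,28): 28²+45² = 2809 = 53² → right
(315,333,108): 108²+315² = 110889 = 333² → right
(7,22,24): 7²+22² = 533 < 576 = 24² → obtuse
(62,52,33): 33²+52² = 3793 < 3844 = 62² → obtuse
4 of the 6 are obtuse.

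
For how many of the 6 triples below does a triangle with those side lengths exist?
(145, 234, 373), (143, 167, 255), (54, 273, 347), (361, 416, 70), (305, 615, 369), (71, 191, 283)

(145,234,373): 145+234 > 373 → valid
(143,167,255): 143+167 > 255 → valid
(54,273,347): 54+273 ≤ 347 → not valid
(70,361,416): 70+361 > 416 → valid
(305,369,615): 305+369 > 615 → valid
(71,191,283): 71+191 ≤ 283 → not valid
4 of the 6 triples form a triangle.

4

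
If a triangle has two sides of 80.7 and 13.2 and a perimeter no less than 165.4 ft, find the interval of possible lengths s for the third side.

71.5 ≤ s < 93.9 ft

Triangle inequality alone gives 67.5 < s < 93.9.
The perimeter condition gives s ≥ 165.4 − 80.7 − 13.2 = 71.5.
Intersecting the two: 71.5 ≤ s < 93.9.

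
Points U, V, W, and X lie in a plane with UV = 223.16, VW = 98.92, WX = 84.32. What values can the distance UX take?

39.92 ≤ UX ≤ 406.40

The maximum is all hops collinear in one direction: 223.16 + 98.92 + 84.32 = 406.40.
The longest hop is 223.16; the others sum to 183.24. Folding the others back against it leaves at least 223.16 − 183.24 = 39.92.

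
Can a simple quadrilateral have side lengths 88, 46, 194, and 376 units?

No

For a quadrilateral, each side must be shorter than the sum of the others.
Here the longest side is 376, but the remaining 3 sides sum to only 328.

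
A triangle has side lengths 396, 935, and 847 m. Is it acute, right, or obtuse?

Compare the square of the longest side to the sum of squares of the other two: 396² + 847² = 874225 = 935².

right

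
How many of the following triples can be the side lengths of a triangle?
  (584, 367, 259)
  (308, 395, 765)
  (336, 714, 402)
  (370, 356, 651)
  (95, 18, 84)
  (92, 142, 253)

4

(259,367,584): 259+367 > 584 → valid
(308,395,765): 308+395 ≤ 765 → not valid
(336,402,714): 336+402 > 714 → valid
(356,370,651): 356+370 > 651 → valid
(18,84,95): 18+84 > 95 → valid
(92,142,253): 92+142 ≤ 253 → not valid
4 of the 6 triples form a triangle.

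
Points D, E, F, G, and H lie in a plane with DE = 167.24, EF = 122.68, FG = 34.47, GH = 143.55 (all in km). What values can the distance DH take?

0 ≤ DH ≤ 467.94 km

The maximum is all hops collinear in one direction: 167.24 + 122.68 + 34.47 + 143.55 = 467.94.
The longest hop is 167.24; the others sum to 300.70. Since 167.24 ≤ 300.70, the path can fold back on itself completely, so the minimum distance is 0.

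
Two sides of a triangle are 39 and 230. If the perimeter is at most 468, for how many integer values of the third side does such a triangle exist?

Triangle inequality: 191 < x < 269. Perimeter ≤ 468 gives x ≤ 468 − 39 − 230 = 199.
So 191 < x ≤ 199; integers 192 through 199: 8 values.

8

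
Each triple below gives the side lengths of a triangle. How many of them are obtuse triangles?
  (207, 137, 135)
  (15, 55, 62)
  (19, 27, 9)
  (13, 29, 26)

3

(207,137,135): 135²+137² = 36994 < 42849 = 207² → obtuse
(15,55,62): 15²+55² = 3250 < 3844 = 62² → obtuse
(19,27,9): 9²+19² = 442 < 729 = 27² → obtuse
(13,29,26): 13²+26² = 845 > 841 = 29² → acute
3 of the 4 are obtuse.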